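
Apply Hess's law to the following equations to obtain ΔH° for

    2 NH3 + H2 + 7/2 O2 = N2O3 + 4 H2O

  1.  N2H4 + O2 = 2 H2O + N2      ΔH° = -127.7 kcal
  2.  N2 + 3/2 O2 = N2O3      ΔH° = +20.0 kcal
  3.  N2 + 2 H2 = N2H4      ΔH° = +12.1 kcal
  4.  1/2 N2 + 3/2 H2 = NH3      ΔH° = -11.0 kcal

eq. 1 × 2: (2)·(-127.7) = -255.4 kcal
eq. 2 as written: +20.0 kcal
eq. 3 × 2: (2)·(+12.1) = +24.2 kcal
eq. 4 reversed and × 2: (-2)·(-11.0) = +22.0 kcal
ΔH° = (2)·(-127.7) + (1)·(+20.0) + (2)·(+12.1) + (-2)·(-11.0) = -189.2 kcal

ΔH° = -189.2 kcal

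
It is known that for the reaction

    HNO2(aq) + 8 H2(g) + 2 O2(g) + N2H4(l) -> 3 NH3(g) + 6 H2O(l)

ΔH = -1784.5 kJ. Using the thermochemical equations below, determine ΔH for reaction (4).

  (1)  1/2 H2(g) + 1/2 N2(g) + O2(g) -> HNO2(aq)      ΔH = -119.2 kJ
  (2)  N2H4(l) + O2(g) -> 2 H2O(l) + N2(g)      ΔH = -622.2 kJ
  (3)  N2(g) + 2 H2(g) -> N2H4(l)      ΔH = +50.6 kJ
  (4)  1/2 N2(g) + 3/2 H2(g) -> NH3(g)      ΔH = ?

ΔH = -46.1 kJ

(1) reversed (reverse to put HNO2(aq) on the reactant side): +119.2 kJ
(2) × 3 (scale by 3 for the 6 H2O(l)): (3)·(-622.2) = -1866.6 kJ
(3) × 2: (2)·(+50.6) = +101.2 kJ
(4) × 3 (scale by 3 for the 3 NH3(g)): contributes 3·x
-1784.5 = (+119.2) + (-1866.6) + (+101.2) + 3·x
x = (-1784.5 − (-1646.2)) / (3) = -46.1 kJ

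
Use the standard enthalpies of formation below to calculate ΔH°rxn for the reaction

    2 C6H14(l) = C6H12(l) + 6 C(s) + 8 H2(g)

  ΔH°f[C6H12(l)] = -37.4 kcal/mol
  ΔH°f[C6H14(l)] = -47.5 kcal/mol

Products: 1·(-37.4) + 6·(+0.0) + 8·(+0.0) = -37.4
Reactants: 2·(-47.5) = -95.0
ΔH°rxn = (-37.4) − (-95.0) = 57.6 kcal/mol

ΔH°rxn = 57.6 kcal/mol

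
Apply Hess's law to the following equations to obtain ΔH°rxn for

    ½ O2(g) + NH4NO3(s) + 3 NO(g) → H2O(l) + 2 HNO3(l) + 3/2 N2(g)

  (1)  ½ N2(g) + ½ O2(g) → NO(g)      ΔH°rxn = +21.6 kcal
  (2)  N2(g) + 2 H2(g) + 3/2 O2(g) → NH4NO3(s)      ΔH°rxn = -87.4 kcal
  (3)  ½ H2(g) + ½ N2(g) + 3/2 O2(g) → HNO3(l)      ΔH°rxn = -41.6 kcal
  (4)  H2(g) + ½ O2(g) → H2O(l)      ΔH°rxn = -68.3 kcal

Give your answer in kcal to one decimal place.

ΔH°rxn = -128.9 kcal

(1) reversed and × 3 (NO(g) must end up as a reactant; ×3 to match 3 NO(g) in the target): (-3)·(+21.6) = -64.8 kcal
(2) reversed (reverse to put NH4NO3(s) on the reactant side): +87.4 kcal
(3) × 2 (×2 to match 2 HNO3(l) in the target): (2)·(-41.6) = -83.2 kcal
(4) as written (H2O(l) already on the product side): -68.3 kcal
ΔH°rxn = (-64.8) + (+87.4) + (-83.2) + (-68.3) = -128.9 kcal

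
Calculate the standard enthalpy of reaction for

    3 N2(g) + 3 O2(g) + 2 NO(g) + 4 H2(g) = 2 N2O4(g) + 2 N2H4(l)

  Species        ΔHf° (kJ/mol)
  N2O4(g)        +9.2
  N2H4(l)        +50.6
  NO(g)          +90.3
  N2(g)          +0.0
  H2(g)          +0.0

Products: 2·(+9.2) + 2·(+50.6) = +119.6
Reactants: 3·(+0.0) + 3·(+0.0) + 2·(+90.3) + 4·(+0.0) = +180.6
ΔH_rxn = (+119.6) − (+180.6) = -61.0 kJ/mol

ΔH_rxn = -61.0 kJ/mol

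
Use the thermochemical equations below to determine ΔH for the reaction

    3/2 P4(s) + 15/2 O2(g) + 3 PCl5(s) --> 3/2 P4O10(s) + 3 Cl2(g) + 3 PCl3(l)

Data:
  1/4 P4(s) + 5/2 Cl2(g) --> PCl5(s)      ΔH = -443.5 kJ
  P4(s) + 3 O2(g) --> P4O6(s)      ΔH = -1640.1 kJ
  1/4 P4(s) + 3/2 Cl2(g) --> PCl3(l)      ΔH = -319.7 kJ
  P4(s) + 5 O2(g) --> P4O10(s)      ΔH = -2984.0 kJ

ΔH = -4104.6 kJ

equation 1 reversed and × 3: (-3)·(-443.5) = +1330.5 kJ
equation 2: not needed.
equation 3 × 3: (3)·(-319.7) = -959.1 kJ
equation 4 × 3/2: (3/2)·(-2984.0) = -4476.0 kJ
By Hess's law, ΔH = (+1330.5) + (-959.1) + (-4476.0) = -4104.6 kJ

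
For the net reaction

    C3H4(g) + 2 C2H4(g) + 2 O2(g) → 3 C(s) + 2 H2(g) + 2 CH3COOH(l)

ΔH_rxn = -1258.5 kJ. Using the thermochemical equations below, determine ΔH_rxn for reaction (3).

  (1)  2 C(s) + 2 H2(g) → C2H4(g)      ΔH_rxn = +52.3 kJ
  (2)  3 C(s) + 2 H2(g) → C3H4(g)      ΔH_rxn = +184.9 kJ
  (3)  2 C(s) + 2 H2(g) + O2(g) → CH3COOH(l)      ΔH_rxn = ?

(1) reversed and × 2 (C2H4(g) must end up as a reactant; scale by 2 for the 2 C2H4(g)): (-2)·(+52.3) = -104.6 kJ
(2) reversed (reverse to put C3H4(g) on the reactant side): -184.9 kJ
(3) × 2 (scale by 2 for the 2 CH3COOH(l)): contributes 2·x
-1258.5 = (-104.6) + (-184.9) + 2·x
x = (-1258.5 − (-289.5)) / (2) = -484.5 kJ

ΔH_rxn = -484.5 kJ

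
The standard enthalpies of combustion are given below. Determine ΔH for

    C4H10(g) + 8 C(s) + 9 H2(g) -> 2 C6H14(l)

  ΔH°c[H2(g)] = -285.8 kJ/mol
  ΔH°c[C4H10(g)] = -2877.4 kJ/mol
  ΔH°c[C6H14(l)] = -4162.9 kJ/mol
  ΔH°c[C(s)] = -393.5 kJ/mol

ΔH = -271.8 kJ/mol

With combustion enthalpies, reactants minus products:
= [1·(-2877.4) + 8·(-393.5) + 9·(-285.8)] − [2·(-4162.9)]
= -271.8 kJ/mol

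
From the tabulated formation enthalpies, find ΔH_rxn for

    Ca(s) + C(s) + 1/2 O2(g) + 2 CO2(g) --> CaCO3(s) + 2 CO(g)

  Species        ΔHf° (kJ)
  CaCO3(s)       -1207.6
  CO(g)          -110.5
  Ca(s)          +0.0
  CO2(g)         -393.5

ΔH_rxn = -641.6 kJ

ΔH°rxn = Σ nΔHf°(products) − Σ nΔHf°(reactants).
Products: 1·(-1207.6) + 2·(-110.5) = -1428.6
Reactants: 1·(+0.0) + 1·(+0.0) + 1/2·(+0.0) + 2·(-393.5) = -787.0
ΔH_rxn = (-1428.6) − (-787.0) = -641.6 kJ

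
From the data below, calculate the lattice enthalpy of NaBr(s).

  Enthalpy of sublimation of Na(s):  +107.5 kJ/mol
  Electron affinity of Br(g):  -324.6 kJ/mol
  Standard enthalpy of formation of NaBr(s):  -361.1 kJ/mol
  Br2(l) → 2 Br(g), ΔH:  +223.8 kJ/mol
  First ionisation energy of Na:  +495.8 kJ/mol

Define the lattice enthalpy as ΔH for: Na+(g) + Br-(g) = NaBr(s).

ΔHf° = 1·ΔHsub + 1·(ΣIE) + 1/2·D(Br2) + 1·EA + U
-361.1 = 1·(+107.5) + 1·(+495.8) + 1/2·(+223.8) + 1·(-324.6) + U
U = -361.1 − (+390.6) = -751.7 kJ/mol

U = -751.7 kJ/mol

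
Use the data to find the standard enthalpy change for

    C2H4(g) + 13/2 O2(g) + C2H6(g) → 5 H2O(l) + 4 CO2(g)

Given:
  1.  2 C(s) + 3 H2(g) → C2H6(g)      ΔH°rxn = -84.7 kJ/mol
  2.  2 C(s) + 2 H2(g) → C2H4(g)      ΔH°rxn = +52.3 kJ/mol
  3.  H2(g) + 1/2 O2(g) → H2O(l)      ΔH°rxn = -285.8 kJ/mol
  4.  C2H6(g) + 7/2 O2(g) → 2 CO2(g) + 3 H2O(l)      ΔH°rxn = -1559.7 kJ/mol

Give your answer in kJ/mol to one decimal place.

ΔH°rxn = -2970.6 kJ/mol

eq. 1 as written: -84.7 kJ/mol
eq. 2 reversed (reverse to put C2H4(g) on the reactant side): -52.3 kJ/mol
eq. 3 reversed: +285.8 kJ/mol
eq. 4 × 2 (scale by 2 for the 4 CO2(g)): (2)·(-1559.7) = -3119.4 kJ/mol
Since enthalpy is a state function, ΔH°rxn = (-84.7) + (-52.3) + (+285.8) + (-3119.4) = -2970.6 kJ/mol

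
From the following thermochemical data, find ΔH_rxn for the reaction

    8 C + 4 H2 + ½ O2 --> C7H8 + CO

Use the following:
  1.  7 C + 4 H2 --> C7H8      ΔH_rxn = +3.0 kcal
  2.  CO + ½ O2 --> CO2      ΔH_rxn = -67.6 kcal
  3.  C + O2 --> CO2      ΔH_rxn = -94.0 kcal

eq. 1 as written: +3.0 kcal
eq. 2 reversed: +67.6 kcal
eq. 3 as written: -94.0 kcal
ΔH_rxn = (+3.0) + (+67.6) + (-94.0) = -23.4 kcal

ΔH_rxn = -23.4 kcal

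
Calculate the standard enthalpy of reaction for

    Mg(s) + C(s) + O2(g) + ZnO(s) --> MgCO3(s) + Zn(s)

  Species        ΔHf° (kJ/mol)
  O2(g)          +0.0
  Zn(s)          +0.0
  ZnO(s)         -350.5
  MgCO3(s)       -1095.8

ΔHrxn = -745.3 kJ/mol

Products: 1·(-1095.8) + 1·(+0.0) = -1095.8
Reactants: 1·(+0.0) + 1·(+0.0) + 1·(+0.0) + 1·(-350.5) = -350.5
ΔHrxn = (-1095.8) − (-350.5) = -745.3 kJ/mol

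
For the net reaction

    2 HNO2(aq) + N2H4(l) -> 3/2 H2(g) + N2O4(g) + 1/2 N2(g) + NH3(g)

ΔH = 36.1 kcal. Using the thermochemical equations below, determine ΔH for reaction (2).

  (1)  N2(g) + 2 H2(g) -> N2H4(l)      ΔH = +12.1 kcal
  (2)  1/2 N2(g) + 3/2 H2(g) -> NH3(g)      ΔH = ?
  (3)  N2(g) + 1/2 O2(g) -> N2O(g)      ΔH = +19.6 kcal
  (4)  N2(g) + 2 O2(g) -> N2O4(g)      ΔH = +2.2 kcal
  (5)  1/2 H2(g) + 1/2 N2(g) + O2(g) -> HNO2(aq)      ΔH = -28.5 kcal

(1) reversed: -12.1 kcal
(2) as written: contributes x
(3): not needed.
(4) as written: +2.2 kcal
(5) reversed and × 2: (-2)·(-28.5) = +57.0 kcal
+36.1 = (-12.1) + (+2.2) + (+57.0) + x
x = (+36.1 − (+47.1)) / (1) = -11.0 kcal

ΔH = -11.0 kcal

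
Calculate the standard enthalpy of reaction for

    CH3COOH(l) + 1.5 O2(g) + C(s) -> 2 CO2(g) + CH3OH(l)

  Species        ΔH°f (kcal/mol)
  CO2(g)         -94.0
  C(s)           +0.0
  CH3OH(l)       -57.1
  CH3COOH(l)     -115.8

ΔHrxn = -129.3 kcal/mol

Products: 2·(-94.0) + 1·(-57.1) = -245.1
Reactants: 1·(-115.8) + 3/2·(+0.0) + 1·(+0.0) = -115.8
ΔHrxn = (-245.1) − (-115.8) = -129.3 kcal/mol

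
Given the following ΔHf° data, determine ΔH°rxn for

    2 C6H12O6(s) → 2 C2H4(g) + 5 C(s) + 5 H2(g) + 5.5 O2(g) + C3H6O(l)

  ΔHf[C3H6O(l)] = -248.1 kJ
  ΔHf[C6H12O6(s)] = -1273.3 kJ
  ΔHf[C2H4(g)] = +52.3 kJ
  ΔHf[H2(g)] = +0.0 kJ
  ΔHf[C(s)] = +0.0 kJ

Products: 2·(+52.3) + 5·(+0.0) + 5·(+0.0) + 11/2·(+0.0) + 1·(-248.1) = -143.5
Reactants: 2·(-1273.3) = -2546.6
ΔH°rxn = (-143.5) − (-2546.6) = 2403.1 kJ

ΔH°rxn = 2403.1 kJ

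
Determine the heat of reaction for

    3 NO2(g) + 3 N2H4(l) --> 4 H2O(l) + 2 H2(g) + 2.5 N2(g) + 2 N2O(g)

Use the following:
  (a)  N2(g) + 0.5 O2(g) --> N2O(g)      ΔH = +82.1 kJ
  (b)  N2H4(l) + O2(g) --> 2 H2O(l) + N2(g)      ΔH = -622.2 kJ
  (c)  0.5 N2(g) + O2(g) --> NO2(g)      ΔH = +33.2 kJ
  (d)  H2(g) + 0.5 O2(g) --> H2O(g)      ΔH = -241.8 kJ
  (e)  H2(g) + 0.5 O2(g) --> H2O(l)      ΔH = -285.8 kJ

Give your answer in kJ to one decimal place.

(a) × 2 (×2 to match 2 N2O(g) in the target): (2)·(+82.1) = +164.2 kJ
(b) × 3 (scale by 3 for the 3 N2H4(l)): (3)·(-622.2) = -1866.6 kJ
(c) reversed and × 3 (reverse to put NO2(g) on the reactant side; scale by 3 for the 3 NO2(g)): (-3)·(+33.2) = -99.6 kJ
(d): not needed (H2O(g) appears nowhere else).
(e) reversed and × 2: (-2)·(-285.8) = +571.6 kJ
ΔH = (2)·(+82.1) + (3)·(-622.2) + (-3)·(+33.2) + (-2)·(-285.8) = -1230.4 kJ

ΔH = -1230.4 kJ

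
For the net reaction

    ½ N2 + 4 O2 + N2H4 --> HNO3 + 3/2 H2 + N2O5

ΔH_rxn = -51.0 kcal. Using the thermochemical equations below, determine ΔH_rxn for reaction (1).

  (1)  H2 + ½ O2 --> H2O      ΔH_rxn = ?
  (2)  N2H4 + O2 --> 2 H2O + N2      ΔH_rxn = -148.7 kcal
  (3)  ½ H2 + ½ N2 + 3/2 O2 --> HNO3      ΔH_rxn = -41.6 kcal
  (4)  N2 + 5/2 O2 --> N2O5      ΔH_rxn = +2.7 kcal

(1) reversed and × 2: contributes −2·x
(2) as written: -148.7 kcal
(3) as written: -41.6 kcal
(4) as written: +2.7 kcal
-51.0 = (-148.7) + (-41.6) + (+2.7) − 2·x
x = (-51.0 − (-187.6)) / (-2) = -68.3 kcal

ΔH_rxn = -68.3 kcal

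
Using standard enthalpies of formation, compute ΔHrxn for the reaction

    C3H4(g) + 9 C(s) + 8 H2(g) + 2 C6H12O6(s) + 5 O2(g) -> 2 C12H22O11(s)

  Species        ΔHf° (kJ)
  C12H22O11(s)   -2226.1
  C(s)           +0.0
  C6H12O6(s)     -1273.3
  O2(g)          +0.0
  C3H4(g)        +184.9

ΔHrxn = -2090.5 kJ

ΔH°rxn = Σ nΔHf°(products) − Σ nΔHf°(reactants).
Products: 2·(-2226.1) = -4452.2
Reactants: 1·(+184.9) + 9·(+0.0) + 8·(+0.0) + 2·(-1273.3) + 5·(+0.0) = -2361.7
ΔHrxn = (-4452.2) − (-2361.7) = -2090.5 kJ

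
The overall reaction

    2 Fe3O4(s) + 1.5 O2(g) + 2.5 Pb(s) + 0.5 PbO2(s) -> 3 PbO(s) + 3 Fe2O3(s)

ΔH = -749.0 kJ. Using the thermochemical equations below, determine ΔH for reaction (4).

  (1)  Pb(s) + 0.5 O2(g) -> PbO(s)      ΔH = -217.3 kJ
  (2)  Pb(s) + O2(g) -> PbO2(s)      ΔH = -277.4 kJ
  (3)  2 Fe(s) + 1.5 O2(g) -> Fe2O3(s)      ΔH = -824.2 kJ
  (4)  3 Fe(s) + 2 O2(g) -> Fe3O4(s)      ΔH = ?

(1) × 3: (3)·(-217.3) = -651.9 kJ
(2) reversed and × 1/2: (-1/2)·(-277.4) = +138.7 kJ
(3) × 3: (3)·(-824.2) = -2472.6 kJ
(4) reversed and × 2: contributes −2·x
-749.0 = (-651.9) + (+138.7) + (-2472.6) − 2·x
x = (-749.0 − (-2985.8)) / (-2) = -1118.4 kJ

ΔH = -1118.4 kJ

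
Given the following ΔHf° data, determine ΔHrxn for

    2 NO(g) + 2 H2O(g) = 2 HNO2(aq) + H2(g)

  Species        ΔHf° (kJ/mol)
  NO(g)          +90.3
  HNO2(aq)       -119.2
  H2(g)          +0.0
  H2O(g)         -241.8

Products: 2·(-119.2) + 1·(+0.0) = -238.4
Reactants: 2·(+90.3) + 2·(-241.8) = -303.0
ΔHrxn = (-238.4) − (-303.0) = 64.6 kJ/mol

ΔHrxn = 64.6 kJ/mol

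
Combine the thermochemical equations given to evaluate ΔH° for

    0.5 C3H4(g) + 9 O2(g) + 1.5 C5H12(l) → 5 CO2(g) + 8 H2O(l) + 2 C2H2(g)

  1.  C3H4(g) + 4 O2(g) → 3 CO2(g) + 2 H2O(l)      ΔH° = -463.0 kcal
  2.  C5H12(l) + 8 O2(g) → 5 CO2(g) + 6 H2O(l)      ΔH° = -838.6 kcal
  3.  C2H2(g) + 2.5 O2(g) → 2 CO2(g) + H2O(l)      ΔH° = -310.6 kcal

eq. 1 × 1/2 (scale by 1/2 for the 1/2 C3H4(g)): (1/2)·(-463.0) = -231.5 kcal
eq. 2 × 3/2 (×3/2 to match 3/2 C5H12(l) in the target): (3/2)·(-838.6) = -1257.9 kcal
eq. 3 reversed and × 2 (C2H2(g) must end up as a product; scale by 2 for the 2 C2H2(g)): (-2)·(-310.6) = +621.2 kcal
ΔH° = (-231.5) + (-1257.9) + (+621.2) = -868.2 kcal

ΔH° = -868.2 kcal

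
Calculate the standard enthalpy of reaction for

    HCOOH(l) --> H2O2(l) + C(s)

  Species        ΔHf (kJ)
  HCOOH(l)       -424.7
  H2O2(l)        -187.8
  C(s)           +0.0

ΔH°rxn = Σ nΔHf°(products) − Σ nΔHf°(reactants).
Products: 1·(-187.8) + 1·(+0.0) = -187.8
Reactants: 1·(-424.7) = -424.7
ΔHrxn = (-187.8) − (-424.7) = 236.9 kJ

ΔHrxn = 236.9 kJ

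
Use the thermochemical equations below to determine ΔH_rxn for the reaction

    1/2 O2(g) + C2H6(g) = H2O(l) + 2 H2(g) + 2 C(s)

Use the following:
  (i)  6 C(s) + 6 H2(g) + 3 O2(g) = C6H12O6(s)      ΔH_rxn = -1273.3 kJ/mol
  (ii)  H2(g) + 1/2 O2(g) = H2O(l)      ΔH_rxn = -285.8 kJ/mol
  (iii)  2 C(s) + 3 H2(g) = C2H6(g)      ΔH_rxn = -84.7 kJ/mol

(i): not needed (C6H12O6(s) appears nowhere else).
(ii) as written (H2O(l) already on the product side): -285.8 kJ/mol
(iii) reversed (reverse to put C2H6(g) on the reactant side): +84.7 kJ/mol
Combining the equations, ΔH_rxn = (1)·(-285.8) + (-1)·(-84.7) = -201.1 kJ/mol

ΔH_rxn = -201.1 kJ/mol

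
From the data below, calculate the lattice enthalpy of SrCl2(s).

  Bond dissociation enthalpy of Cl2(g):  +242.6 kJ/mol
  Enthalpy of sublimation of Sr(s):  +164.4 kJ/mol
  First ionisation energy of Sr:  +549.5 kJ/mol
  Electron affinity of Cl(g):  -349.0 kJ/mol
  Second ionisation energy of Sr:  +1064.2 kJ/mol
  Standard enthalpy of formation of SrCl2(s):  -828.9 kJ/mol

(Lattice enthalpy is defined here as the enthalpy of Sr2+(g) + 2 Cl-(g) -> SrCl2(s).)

ΔHf° = 1·ΔHsub + 1·(ΣIE) + 1·D(Cl2) + 2·EA + U
-828.9 = 1·(+164.4) + 1·(+1613.7) + 1·(+242.6) + 2·(-349.0) + U
U = -828.9 − (+1322.7) = -2151.6 kJ/mol

U = -2151.6 kJ/mol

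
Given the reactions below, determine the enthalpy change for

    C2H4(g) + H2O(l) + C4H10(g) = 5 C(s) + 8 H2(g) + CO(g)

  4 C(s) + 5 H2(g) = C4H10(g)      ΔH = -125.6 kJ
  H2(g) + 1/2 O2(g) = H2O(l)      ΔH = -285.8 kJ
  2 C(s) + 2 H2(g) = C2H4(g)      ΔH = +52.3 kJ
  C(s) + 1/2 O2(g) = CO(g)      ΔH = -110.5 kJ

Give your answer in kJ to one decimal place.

ΔH = 248.6 kJ

equation 1 reversed (reverse to put C4H10(g) on the reactant side): +125.6 kJ
equation 2 reversed (reverse to put H2O(l) on the reactant side): +285.8 kJ
equation 3 reversed (reverse to put C2H4(g) on the reactant side): -52.3 kJ
equation 4 as written (CO(g) already on the product side): -110.5 kJ
ΔH = (+125.6) + (+285.8) + (-52.3) + (-110.5) = 248.6 kJ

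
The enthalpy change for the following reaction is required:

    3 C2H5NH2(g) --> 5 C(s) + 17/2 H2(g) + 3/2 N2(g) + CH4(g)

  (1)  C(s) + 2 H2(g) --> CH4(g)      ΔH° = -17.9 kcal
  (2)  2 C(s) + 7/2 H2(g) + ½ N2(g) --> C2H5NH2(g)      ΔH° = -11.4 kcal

(1) as written (CH4(g) already on the product side): -17.9 kcal
(2) reversed and × 3 (C2H5NH2(g) must end up as a reactant; ×3 to match 3 C2H5NH2(g) in the target): (-3)·(-11.4) = +34.2 kcal
Summing the manipulated equations, ΔH° = (-17.9) + (+34.2) = 16.3 kcal

ΔH° = 16.3 kcal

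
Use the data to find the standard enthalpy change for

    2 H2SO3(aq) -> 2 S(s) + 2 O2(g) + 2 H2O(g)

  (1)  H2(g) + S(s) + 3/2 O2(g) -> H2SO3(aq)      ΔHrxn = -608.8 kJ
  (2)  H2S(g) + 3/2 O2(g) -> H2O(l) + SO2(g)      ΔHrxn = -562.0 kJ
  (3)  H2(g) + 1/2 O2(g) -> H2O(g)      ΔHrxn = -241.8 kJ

(1) reversed and × 2 (reverse to put H2SO3(aq) on the reactant side; ×2 to match 2 H2SO3(aq) in the target): (-2)·(-608.8) = +1217.6 kJ
(2): not needed (H2O(l) appears nowhere else).
(3) × 2 (scale by 2 for the 2 H2O(g)): (2)·(-241.8) = -483.6 kJ
Summing the manipulated equations, ΔHrxn = (+1217.6) + (-483.6) = 734.0 kJ

ΔHrxn = 734.0 kJ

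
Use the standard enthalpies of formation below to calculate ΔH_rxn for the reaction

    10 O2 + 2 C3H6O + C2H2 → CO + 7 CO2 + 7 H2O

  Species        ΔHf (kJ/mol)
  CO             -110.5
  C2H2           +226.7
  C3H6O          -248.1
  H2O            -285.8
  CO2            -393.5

ΔH_rxn = -4596.1 kJ/mol

ΔH°rxn = Σ nΔHf°(products) − Σ nΔHf°(reactants).
Products: 1·(-110.5) + 7·(-393.5) + 7·(-285.8) = -4865.6
Reactants: 10·(+0.0) + 2·(-248.1) + 1·(+226.7) = -269.5
ΔH_rxn = (-4865.6) − (-269.5) = -4596.1 kJ/mol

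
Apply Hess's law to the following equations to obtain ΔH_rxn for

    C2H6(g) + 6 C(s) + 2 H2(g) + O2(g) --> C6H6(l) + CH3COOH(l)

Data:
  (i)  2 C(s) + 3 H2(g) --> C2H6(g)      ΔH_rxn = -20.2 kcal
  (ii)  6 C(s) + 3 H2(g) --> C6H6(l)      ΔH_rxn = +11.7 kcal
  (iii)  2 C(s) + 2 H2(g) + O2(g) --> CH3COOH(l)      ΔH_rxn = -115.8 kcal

ΔH_rxn = -83.9 kcal

(i) reversed (reverse to put C2H6(g) on the reactant side): +20.2 kcal
(ii) as written (C6H6(l) already on the product side): +11.7 kcal
(iii) as written (CH3COOH(l) already on the product side): -115.8 kcal
By Hess's law, ΔH_rxn = (+20.2) + (+11.7) + (-115.8) = -83.9 kcal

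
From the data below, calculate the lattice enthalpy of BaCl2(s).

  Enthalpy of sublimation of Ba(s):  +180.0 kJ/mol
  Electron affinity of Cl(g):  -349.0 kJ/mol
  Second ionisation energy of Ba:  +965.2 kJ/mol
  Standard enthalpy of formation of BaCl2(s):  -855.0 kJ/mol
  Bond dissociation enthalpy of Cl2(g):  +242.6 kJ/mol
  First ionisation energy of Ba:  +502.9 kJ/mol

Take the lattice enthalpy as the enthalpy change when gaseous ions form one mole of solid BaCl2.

U = -2047.7 kJ/mol

ΔHf° = 1·ΔHsub + 1·(ΣIE) + 1·D(Cl2) + 2·EA + U
-855.0 = 1·(+180.0) + 1·(+1468.1) + 1·(+242.6) + 2·(-349.0) + U
U = -855.0 − (+1192.7) = -2047.7 kJ/mol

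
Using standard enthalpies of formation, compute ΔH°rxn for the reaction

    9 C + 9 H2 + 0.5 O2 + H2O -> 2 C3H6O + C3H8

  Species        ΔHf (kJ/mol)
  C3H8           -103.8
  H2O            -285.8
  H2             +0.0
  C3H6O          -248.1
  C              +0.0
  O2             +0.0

ΔH°rxn = -314.2 kJ/mol

Products: 2·(-248.1) + 1·(-103.8) = -600.0
Reactants: 9·(+0.0) + 9·(+0.0) + 1/2·(+0.0) + 1·(-285.8) = -285.8
ΔH°rxn = (-600.0) − (-285.8) = -314.2 kJ/mol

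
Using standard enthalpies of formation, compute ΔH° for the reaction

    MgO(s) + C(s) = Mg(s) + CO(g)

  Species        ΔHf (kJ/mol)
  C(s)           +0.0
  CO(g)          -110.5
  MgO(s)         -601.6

Products: 1·(+0.0) + 1·(-110.5) = -110.5
Reactants: 1·(-601.6) + 1·(+0.0) = -601.6
ΔH° = (-110.5) − (-601.6) = 491.1 kJ/mol

ΔH° = 491.1 kJ/mol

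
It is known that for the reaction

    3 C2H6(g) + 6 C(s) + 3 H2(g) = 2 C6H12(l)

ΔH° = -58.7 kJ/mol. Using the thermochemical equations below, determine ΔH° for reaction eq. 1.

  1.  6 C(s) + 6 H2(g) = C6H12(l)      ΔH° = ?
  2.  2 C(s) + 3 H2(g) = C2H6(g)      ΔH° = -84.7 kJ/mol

eq. 1 × 2 (×2 to match 2 C6H12(l) in the target): contributes 2·x
eq. 2 reversed and × 3 (C2H6(g) must end up as a reactant; scale by 3 for the 3 C2H6(g)): (-3)·(-84.7) = +254.1 kJ/mol
-58.7 = (+254.1) + 2·x
x = (-58.7 − (+254.1)) / (2) = -156.4 kJ/mol

ΔH° = -156.4 kJ/mol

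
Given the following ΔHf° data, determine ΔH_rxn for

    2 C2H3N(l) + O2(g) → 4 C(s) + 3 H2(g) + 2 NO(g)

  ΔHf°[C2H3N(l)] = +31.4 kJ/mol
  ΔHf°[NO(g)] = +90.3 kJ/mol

ΔH_rxn = 117.8 kJ/mol

Products: 4·(+0.0) + 3·(+0.0) + 2·(+90.3) = +180.6
Reactants: 2·(+31.4) + 1·(+0.0) = +62.8
ΔH_rxn = (+180.6) − (+62.8) = 117.8 kJ/mol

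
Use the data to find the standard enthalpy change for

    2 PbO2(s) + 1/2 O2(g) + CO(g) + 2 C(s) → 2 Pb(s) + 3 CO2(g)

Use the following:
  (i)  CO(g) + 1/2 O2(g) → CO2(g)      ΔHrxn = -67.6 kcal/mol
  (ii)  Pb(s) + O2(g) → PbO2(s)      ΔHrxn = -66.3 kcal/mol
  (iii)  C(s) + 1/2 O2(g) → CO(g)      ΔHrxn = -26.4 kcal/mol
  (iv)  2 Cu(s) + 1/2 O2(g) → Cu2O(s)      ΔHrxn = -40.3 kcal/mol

ΔHrxn = -123.0 kcal/mol

(i) × 3: (3)·(-67.6) = -202.8 kcal/mol
(ii) reversed and × 2: (-2)·(-66.3) = +132.6 kcal/mol
(iii) × 2: (2)·(-26.4) = -52.8 kcal/mol
(iv): not needed.
ΔHrxn = (3)·(-67.6) + (-2)·(-66.3) + (2)·(-26.4) = -123.0 kcal/mol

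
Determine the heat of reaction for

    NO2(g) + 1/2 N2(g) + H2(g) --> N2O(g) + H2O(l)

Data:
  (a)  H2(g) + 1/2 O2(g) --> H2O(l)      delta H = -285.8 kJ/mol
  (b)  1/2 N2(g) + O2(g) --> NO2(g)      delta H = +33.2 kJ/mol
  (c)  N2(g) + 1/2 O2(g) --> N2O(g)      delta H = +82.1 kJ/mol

delta H = -236.9 kJ/mol

(a) as written: -285.8 kJ/mol
(b) reversed: -33.2 kJ/mol
(c) as written: +82.1 kJ/mol
delta H = (1)·(-285.8) + (-1)·(+33.2) + (1)·(+82.1) = -236.9 kJ/mol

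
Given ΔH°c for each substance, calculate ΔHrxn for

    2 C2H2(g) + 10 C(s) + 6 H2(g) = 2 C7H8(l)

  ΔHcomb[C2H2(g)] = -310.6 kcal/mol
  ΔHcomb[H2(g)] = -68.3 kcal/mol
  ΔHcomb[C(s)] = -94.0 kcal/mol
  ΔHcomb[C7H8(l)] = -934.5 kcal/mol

With combustion enthalpies, reactants minus products:
= [2·(-310.6) + 10·(-94.0) + 6·(-68.3)] − [2·(-934.5)]
= -102.0 kcal/mol

ΔHrxn = -102.0 kcal/mol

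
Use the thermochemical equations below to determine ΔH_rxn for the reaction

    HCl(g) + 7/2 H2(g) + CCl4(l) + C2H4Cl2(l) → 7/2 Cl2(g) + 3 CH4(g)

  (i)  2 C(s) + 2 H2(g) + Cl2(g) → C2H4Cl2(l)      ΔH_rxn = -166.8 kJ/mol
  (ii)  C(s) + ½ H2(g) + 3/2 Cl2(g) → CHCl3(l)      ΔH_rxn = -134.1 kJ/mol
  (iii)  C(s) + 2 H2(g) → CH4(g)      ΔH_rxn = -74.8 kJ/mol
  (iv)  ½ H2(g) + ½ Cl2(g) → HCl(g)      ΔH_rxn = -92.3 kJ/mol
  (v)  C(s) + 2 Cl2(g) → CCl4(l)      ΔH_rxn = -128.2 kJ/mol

(i) reversed: +166.8 kJ/mol
(ii): not needed.
(iii) × 3: (3)·(-74.8) = -224.4 kJ/mol
(iv) reversed: +92.3 kJ/mol
(v) reversed: +128.2 kJ/mol
By Hess's law, ΔH_rxn = (-1)·(-166.8) + (3)·(-74.8) + (-1)·(-92.3) + (-1)·(-128.2) = 162.9 kJ/mol

ΔH_rxn = 162.9 kJ/mol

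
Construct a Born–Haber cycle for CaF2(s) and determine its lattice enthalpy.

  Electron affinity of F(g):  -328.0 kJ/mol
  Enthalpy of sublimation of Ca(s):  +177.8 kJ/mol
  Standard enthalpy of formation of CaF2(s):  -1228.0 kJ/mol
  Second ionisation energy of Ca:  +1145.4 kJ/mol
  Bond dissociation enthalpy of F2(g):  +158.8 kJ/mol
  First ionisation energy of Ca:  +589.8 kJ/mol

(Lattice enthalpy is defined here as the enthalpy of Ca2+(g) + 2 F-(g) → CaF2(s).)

U = -2643.8 kJ/mol

ΔHf° = 1·ΔHsub + 1·(ΣIE) + 1·D(F2) + 2·EA + U
-1228.0 = 1·(+177.8) + 1·(+1735.2) + 1·(+158.8) + 2·(-328.0) + U
U = -1228.0 − (+1415.8) = -2643.8 kJ/mol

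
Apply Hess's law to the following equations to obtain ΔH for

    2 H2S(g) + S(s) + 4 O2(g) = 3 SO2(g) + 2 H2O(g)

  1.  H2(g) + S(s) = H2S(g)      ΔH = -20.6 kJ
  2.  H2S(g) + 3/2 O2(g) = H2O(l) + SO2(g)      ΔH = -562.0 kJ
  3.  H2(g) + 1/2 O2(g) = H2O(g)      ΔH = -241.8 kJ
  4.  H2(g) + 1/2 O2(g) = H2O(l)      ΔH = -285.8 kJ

ΔH = -1332.8 kJ

eq. 1 as written (S(s) already on the reactant side): -20.6 kJ
eq. 2 × 3 (×3 to match 3 SO2(g) in the target): (3)·(-562.0) = -1686.0 kJ
eq. 3 × 2 (×2 to match 2 H2O(g) in the target): (2)·(-241.8) = -483.6 kJ
eq. 4 reversed and × 3: (-3)·(-285.8) = +857.4 kJ
ΔH = (-20.6) + (-1686.0) + (-483.6) + (+857.4) = -1332.8 kJ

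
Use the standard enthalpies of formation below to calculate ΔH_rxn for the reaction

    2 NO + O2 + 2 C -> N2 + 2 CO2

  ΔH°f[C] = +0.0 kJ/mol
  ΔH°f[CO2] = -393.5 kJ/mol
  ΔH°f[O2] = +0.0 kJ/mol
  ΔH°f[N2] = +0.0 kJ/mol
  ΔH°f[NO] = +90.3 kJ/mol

Products: 1·(+0.0) + 2·(-393.5) = -787.0
Reactants: 2·(+90.3) + 1·(+0.0) + 2·(+0.0) = +180.6
ΔH_rxn = (-787.0) − (+180.6) = -967.6 kJ/mol

ΔH_rxn = -967.6 kJ/mol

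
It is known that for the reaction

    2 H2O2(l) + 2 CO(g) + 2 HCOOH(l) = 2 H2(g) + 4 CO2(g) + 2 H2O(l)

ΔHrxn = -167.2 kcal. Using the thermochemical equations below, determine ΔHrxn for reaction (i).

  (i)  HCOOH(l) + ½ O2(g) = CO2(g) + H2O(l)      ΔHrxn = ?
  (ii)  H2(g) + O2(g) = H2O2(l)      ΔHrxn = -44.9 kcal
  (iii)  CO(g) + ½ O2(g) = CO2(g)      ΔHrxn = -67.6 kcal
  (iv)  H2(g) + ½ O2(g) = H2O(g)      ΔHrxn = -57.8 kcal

(i) × 2: contributes 2·x
(ii) reversed and × 2: (-2)·(-44.9) = +89.8 kcal
(iii) × 2: (2)·(-67.6) = -135.2 kcal
(iv): not needed.
-167.2 = (+89.8) + (-135.2) + 2·x
x = (-167.2 − (-45.4)) / (2) = -60.9 kcal

ΔHrxn = -60.9 kcal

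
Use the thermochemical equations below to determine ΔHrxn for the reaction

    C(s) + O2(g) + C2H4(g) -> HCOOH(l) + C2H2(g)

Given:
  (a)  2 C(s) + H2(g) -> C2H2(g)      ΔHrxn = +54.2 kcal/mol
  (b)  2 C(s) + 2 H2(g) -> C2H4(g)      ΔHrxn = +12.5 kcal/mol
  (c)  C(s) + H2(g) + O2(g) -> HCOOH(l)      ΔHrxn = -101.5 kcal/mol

(a) as written: +54.2 kcal/mol
(b) reversed: -12.5 kcal/mol
(c) as written: -101.5 kcal/mol
Since enthalpy is a state function, ΔHrxn = (+54.2) + (-12.5) + (-101.5) = -59.8 kcal/mol

ΔHrxn = -59.8 kcal/mol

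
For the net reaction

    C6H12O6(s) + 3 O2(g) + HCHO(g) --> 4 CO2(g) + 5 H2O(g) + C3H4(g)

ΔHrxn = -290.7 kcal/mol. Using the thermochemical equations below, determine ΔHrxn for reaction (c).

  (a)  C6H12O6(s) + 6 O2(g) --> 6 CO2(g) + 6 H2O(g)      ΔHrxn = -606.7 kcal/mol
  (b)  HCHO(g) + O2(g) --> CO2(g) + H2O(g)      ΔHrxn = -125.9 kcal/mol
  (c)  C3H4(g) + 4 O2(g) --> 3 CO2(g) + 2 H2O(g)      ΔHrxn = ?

ΔHrxn = -441.9 kcal/mol

(a) as written: -606.7 kcal/mol
(b) as written: -125.9 kcal/mol
(c) reversed: contributes −x
-290.7 = (-606.7) + (-125.9) − x
x = (-290.7 − (-732.6)) / (-1) = -441.9 kcal/mol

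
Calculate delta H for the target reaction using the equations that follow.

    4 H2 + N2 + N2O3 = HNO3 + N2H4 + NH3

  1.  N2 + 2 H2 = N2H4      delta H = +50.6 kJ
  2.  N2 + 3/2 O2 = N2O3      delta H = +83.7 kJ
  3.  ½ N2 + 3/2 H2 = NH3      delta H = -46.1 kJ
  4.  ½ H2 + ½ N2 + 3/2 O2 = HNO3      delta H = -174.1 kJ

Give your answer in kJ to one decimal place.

delta H = -253.3 kJ

eq. 1 as written (N2H4 already on the product side): +50.6 kJ
eq. 2 reversed (N2O3 must end up as a reactant): -83.7 kJ
eq. 3 as written (NH3 already on the product side): -46.1 kJ
eq. 4 as written (HNO3 already on the product side): -174.1 kJ
Summing the manipulated equations, delta H = (+50.6) + (-83.7) + (-46.1) + (-174.1) = -253.3 kJ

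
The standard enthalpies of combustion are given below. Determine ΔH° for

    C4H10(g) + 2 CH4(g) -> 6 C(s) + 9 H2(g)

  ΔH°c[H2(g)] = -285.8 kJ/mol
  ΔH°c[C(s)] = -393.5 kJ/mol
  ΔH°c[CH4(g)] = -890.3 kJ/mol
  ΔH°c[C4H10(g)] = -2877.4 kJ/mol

Using ΔH = Σ nΔHc°(reactants) − Σ nΔHc°(products):
= [1·(-2877.4) + 2·(-890.3)] − [6·(-393.5) + 9·(-285.8)]
= 275.2 kJ/mol

ΔH° = 275.2 kJ/mol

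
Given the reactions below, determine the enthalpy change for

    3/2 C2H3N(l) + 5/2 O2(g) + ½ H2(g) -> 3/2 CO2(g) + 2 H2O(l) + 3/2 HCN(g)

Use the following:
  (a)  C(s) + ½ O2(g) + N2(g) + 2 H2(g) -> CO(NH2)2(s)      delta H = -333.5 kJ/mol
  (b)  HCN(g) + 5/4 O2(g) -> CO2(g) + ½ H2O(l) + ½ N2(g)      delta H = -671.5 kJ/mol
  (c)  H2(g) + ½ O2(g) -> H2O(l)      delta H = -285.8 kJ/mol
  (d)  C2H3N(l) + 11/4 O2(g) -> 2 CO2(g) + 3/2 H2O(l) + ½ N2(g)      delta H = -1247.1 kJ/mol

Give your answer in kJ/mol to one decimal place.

(a): not needed.
(b) reversed and × 3/2: (-3/2)·(-671.5) = +1007.25 kJ/mol
(c) × 1/2: (1/2)·(-285.8) = -142.9 kJ/mol
(d) × 3/2: (3/2)·(-1247.1) = -1870.65 kJ/mol
Summing the manipulated equations, delta H = (+1007.25) + (-142.9) + (-1870.65) = -1006.3 kJ/mol

delta H = -1006.3 kJ/mol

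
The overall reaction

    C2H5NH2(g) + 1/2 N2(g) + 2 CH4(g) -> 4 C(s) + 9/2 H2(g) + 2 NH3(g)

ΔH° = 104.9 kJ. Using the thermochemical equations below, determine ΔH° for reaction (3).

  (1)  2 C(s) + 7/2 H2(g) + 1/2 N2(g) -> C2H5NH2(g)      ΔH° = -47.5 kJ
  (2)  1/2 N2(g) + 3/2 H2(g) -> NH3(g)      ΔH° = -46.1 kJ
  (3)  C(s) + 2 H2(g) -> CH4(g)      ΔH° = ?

ΔH° = -74.8 kJ

(1) reversed: +47.5 kJ
(2) × 2: (2)·(-46.1) = -92.2 kJ
(3) reversed and × 2: contributes −2·x
+104.9 = (+47.5) + (-92.2) − 2·x
x = (+104.9 − (-44.7)) / (-2) = -74.8 kJ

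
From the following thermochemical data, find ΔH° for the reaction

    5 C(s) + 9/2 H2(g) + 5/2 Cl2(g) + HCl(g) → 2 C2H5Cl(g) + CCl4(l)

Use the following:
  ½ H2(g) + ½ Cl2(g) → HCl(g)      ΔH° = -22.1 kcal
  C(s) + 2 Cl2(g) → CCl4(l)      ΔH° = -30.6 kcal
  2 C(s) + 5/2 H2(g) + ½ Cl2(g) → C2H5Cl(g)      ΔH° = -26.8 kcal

ΔH° = -62.1 kcal

equation 1 reversed (reverse to put HCl(g) on the reactant side): +22.1 kcal
equation 2 as written (CCl4(l) already on the product side): -30.6 kcal
equation 3 × 2 (×2 to match 2 C2H5Cl(g) in the target): (2)·(-26.8) = -53.6 kcal
ΔH° = (+22.1) + (-30.6) + (-53.6) = -62.1 kcal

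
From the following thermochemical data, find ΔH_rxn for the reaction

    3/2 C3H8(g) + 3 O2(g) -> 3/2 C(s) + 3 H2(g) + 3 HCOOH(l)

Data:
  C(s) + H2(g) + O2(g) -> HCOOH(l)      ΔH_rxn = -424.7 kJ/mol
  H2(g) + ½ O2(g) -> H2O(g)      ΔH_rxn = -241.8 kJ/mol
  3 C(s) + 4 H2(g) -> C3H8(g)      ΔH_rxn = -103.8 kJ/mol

ΔH_rxn = -1118.4 kJ/mol

equation 1 × 3 (×3 to match 3 HCOOH(l) in the target): (3)·(-424.7) = -1274.1 kJ/mol
equation 2: not needed (H2O(g) appears nowhere else).
equation 3 reversed and × 3/2 (C3H8(g) must end up as a reactant; scale by 3/2 for the 3/2 C3H8(g)): (-3/2)·(-103.8) = +155.7 kJ/mol
Summing the manipulated equations, ΔH_rxn = (-1274.1) + (+155.7) = -1118.4 kJ/mol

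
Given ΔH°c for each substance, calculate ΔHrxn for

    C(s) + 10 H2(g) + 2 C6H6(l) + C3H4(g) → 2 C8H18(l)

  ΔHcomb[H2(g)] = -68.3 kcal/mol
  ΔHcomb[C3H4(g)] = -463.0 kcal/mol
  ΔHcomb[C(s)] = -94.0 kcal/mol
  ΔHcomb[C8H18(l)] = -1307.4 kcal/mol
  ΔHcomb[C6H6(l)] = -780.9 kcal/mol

ΔHrxn = -187.0 kcal/mol

With combustion enthalpies, reactants minus products:
= [1·(-94.0) + 10·(-68.3) + 2·(-780.9) + 1·(-463.0)] − [2·(-1307.4)]
= -187.0 kcal/mol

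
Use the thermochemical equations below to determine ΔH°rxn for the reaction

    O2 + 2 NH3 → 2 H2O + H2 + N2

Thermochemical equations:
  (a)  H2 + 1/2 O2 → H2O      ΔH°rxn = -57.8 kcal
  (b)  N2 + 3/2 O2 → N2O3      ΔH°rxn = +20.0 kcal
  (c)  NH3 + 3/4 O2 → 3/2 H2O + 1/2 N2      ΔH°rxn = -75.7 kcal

(a) reversed (reverse to put H2 on the product side): +57.8 kcal
(b): not needed (N2O3 appears nowhere else).
(c) × 2 (scale by 2 for the 2 NH3): (2)·(-75.7) = -151.4 kcal
ΔH°rxn = (+57.8) + (-151.4) = -93.6 kcal

ΔH°rxn = -93.6 kcal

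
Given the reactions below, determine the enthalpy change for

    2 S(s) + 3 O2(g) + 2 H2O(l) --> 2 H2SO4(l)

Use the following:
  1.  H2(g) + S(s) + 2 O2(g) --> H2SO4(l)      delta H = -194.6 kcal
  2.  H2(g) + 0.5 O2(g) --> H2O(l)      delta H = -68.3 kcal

delta H = -252.6 kcal

eq. 1 × 2 (scale by 2 for the 2 H2SO4(l)): (2)·(-194.6) = -389.2 kcal
eq. 2 reversed and × 2 (reverse to put H2O(l) on the reactant side; ×2 to match 2 H2O(l) in the target): (-2)·(-68.3) = +136.6 kcal
Since enthalpy is a state function, delta H = (-389.2) + (+136.6) = -252.6 kcal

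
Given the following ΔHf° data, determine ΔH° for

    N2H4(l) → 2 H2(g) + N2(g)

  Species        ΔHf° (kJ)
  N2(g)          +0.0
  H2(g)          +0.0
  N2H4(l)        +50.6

ΔH° = -50.6 kJ

Products: 2·(+0.0) + 1·(+0.0) = +0.0
Reactants: 1·(+50.6) = +50.6
ΔH° = (+0.0) − (+50.6) = -50.6 kJ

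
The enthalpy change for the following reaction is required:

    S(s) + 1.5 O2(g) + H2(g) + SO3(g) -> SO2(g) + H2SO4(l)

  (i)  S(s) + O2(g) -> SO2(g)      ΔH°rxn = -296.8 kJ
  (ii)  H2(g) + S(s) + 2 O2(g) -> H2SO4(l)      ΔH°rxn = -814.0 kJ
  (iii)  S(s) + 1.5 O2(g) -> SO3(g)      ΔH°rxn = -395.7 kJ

ΔH°rxn = -715.1 kJ

(i) as written: -296.8 kJ
(ii) as written: -814.0 kJ
(iii) reversed: +395.7 kJ
ΔH°rxn = (1)·(-296.8) + (1)·(-814.0) + (-1)·(-395.7) = -715.1 kJ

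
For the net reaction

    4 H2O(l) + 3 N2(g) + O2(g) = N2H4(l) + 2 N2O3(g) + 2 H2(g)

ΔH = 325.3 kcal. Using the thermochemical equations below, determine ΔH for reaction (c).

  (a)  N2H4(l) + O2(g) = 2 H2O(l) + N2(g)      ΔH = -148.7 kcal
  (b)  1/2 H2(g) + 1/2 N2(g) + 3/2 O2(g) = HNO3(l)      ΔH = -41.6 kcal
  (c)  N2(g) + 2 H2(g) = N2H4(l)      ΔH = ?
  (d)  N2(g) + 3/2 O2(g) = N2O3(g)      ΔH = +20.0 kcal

(a) reversed and × 2: (-2)·(-148.7) = +297.4 kcal
(b): not needed.
(c) reversed: contributes −x
(d) × 2: (2)·(+20.0) = +40.0 kcal
+325.3 = (+297.4) + (+40.0) − x
x = (+325.3 − (+337.4)) / (-1) = 12.1 kcal

ΔH = 12.1 kcal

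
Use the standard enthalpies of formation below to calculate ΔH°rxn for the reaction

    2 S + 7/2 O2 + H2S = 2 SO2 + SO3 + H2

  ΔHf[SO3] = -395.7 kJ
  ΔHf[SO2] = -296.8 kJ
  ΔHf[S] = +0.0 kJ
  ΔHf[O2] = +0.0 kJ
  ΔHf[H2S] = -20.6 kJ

ΔH°rxn = -968.7 kJ

Products: 2·(-296.8) + 1·(-395.7) + 1·(+0.0) = -989.3
Reactants: 2·(+0.0) + 7/2·(+0.0) + 1·(-20.6) = -20.6
ΔH°rxn = (-989.3) − (-20.6) = -968.7 kJ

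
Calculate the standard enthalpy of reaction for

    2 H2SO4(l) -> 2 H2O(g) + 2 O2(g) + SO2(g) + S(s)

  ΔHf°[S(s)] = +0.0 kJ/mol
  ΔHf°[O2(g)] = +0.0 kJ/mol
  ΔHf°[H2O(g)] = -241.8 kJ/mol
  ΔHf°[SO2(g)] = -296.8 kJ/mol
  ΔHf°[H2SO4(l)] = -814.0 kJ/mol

ΔH_rxn = 847.6 kJ/mol

Products: 2·(-241.8) + 2·(+0.0) + 1·(-296.8) + 1·(+0.0) = -780.4
Reactants: 2·(-814.0) = -1628.0
ΔH_rxn = (-780.4) − (-1628.0) = 847.6 kJ/mol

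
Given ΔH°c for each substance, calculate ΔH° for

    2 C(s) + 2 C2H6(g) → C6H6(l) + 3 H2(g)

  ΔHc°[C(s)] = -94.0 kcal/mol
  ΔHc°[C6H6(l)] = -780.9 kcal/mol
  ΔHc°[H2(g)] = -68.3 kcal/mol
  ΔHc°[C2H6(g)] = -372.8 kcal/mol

ΔH° = 52.2 kcal/mol

With combustion enthalpies, reactants minus products:
= [2·(-94.0) + 2·(-372.8)] − [1·(-780.9) + 3·(-68.3)]
= 52.2 kcal/mol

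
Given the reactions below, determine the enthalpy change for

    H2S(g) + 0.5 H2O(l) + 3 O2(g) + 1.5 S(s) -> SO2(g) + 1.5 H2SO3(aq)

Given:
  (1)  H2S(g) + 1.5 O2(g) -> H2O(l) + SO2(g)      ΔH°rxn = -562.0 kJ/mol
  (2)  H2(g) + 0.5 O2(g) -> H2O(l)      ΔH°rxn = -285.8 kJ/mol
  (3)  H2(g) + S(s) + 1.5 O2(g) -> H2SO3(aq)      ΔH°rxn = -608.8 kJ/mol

(1) as written (H2S(g) already on the reactant side): -562.0 kJ/mol
(2) reversed and × 3/2: (-3/2)·(-285.8) = +428.7 kJ/mol
(3) × 3/2 (scale by 3/2 for the 3/2 H2SO3(aq)): (3/2)·(-608.8) = -913.2 kJ/mol
By Hess's law, ΔH°rxn = (-562.0) + (+428.7) + (-913.2) = -1046.5 kJ/mol

ΔH°rxn = -1046.5 kJ/mol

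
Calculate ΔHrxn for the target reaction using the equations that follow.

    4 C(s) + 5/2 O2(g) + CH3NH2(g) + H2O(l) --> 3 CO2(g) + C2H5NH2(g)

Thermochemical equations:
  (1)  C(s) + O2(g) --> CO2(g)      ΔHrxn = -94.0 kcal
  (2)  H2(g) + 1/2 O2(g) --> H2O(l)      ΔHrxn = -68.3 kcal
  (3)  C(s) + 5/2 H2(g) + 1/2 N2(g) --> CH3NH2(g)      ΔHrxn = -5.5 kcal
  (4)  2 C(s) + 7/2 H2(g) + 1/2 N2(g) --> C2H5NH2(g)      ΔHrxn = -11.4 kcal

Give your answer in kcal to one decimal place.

(1) × 3 (scale by 3 for the 3 CO2(g)): (3)·(-94.0) = -282.0 kcal
(2) reversed (H2O(l) must end up as a reactant): +68.3 kcal
(3) reversed (reverse to put CH3NH2(g) on the reactant side): +5.5 kcal
(4) as written (C2H5NH2(g) already on the product side): -11.4 kcal
ΔHrxn = (-282.0) + (+68.3) + (+5.5) + (-11.4) = -219.6 kcal

ΔHrxn = -219.6 kcal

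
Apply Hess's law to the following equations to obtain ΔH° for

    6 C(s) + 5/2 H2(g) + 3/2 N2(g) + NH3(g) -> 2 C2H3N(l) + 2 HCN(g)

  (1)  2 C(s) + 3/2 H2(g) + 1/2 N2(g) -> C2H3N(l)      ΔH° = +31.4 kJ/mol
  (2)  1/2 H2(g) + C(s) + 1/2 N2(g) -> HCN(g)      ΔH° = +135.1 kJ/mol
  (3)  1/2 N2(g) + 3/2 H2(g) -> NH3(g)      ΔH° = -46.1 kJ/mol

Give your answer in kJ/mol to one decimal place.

(1) × 2: (2)·(+31.4) = +62.8 kJ/mol
(2) × 2: (2)·(+135.1) = +270.2 kJ/mol
(3) reversed: +46.1 kJ/mol
By Hess's law, ΔH° = (+62.8) + (+270.2) + (+46.1) = 379.1 kJ/mol

ΔH° = 379.1 kJ/mol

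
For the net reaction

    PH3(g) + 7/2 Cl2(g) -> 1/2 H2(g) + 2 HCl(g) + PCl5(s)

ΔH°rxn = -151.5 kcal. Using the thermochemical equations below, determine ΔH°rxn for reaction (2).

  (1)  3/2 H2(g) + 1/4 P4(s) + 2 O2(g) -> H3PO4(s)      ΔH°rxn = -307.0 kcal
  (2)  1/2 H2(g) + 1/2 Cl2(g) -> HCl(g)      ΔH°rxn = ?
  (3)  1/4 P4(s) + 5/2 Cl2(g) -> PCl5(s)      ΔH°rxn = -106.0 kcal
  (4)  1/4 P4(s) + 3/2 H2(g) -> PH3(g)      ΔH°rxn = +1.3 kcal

(1): not needed (O2(g) appears nowhere else).
(2) × 2 (scale by 2 for the 2 HCl(g)): contributes 2·x
(3) as written (PCl5(s) already on the product side): -106.0 kcal
(4) reversed (PH3(g) must end up as a reactant): -1.3 kcal
-151.5 = (-106.0) + (-1.3) + 2·x
x = (-151.5 − (-107.3)) / (2) = -22.1 kcal

ΔH°rxn = -22.1 kcal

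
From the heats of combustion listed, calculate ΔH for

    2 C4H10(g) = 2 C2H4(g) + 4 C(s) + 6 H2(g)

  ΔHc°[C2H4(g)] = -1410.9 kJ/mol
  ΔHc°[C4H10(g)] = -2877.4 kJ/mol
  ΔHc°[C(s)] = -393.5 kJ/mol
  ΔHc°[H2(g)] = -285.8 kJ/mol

With combustion enthalpies, reactants minus products:
= [2·(-2877.4)] − [2·(-1410.9) + 4·(-393.5) + 6·(-285.8)]
= 355.8 kJ/mol

ΔH = 355.8 kJ/mol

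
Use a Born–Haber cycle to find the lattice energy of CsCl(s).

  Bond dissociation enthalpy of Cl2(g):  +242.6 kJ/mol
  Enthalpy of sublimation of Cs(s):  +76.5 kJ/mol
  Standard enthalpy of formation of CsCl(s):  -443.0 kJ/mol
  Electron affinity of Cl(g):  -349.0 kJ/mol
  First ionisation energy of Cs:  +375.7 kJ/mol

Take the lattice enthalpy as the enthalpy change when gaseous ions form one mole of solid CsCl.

ΔHf° = 1·ΔHsub + 1·(ΣIE) + 1/2·D(Cl2) + 1·EA + U
-443.0 = 1·(+76.5) + 1·(+375.7) + 1/2·(+242.6) + 1·(-349.0) + U
U = -443.0 − (+224.5) = -667.5 kJ/mol

U = -667.5 kJ/mol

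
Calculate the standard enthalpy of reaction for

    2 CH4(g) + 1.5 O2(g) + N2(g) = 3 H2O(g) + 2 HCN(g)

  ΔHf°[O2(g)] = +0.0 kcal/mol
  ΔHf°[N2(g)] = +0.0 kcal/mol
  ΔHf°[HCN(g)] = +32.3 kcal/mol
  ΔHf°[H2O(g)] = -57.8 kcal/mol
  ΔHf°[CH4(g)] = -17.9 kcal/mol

ΔH°rxn = Σ nΔHf°(products) − Σ nΔHf°(reactants).
Products: 3·(-57.8) + 2·(+32.3) = -108.8
Reactants: 2·(-17.9) + 3/2·(+0.0) + 1·(+0.0) = -35.8
ΔH°rxn = (-108.8) − (-35.8) = -73.0 kcal/mol

ΔH°rxn = -73.0 kcal/mol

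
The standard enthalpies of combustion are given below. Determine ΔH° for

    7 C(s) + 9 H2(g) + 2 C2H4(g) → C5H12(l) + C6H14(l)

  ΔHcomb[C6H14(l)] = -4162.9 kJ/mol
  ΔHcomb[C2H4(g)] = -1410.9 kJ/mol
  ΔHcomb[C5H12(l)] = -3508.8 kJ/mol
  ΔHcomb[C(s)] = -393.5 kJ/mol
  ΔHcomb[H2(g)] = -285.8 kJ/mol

ΔH° = -476.8 kJ/mol

With combustion enthalpies, reactants minus products:
= [7·(-393.5) + 9·(-285.8) + 2·(-1410.9)] − [1·(-3508.8) + 1·(-4162.9)]
= -476.8 kJ/mol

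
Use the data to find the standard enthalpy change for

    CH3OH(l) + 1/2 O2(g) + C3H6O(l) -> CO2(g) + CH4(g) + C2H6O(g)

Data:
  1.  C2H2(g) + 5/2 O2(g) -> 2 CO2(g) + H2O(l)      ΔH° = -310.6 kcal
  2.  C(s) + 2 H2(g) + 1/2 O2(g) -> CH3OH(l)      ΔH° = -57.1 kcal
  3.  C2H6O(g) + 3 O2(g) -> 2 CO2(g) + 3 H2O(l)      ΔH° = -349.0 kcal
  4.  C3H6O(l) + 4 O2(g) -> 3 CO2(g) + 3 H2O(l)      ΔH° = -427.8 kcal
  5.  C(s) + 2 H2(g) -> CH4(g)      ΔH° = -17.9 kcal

eq. 1: not needed (C2H2(g) appears nowhere else).
eq. 2 reversed (reverse to put CH3OH(l) on the reactant side): +57.1 kcal
eq. 3 reversed (reverse to put C2H6O(g) on the product side): +349.0 kcal
eq. 4 as written (C3H6O(l) already on the reactant side): -427.8 kcal
eq. 5 as written (CH4(g) already on the product side): -17.9 kcal
Since enthalpy is a state function, ΔH° = (+57.1) + (+349.0) + (-427.8) + (-17.9) = -39.6 kcal

ΔH° = -39.6 kcal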